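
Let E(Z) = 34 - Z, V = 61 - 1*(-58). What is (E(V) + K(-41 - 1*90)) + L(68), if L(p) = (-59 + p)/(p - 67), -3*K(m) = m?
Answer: -97/3 ≈ -32.333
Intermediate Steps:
K(m) = -m/3
V = 119 (V = 61 + 58 = 119)
L(p) = (-59 + p)/(-67 + p)
(E(V) + K(-41 - 1*90)) + L(68) = ((34 - 1*119) - (-41 - 1*90)/3) + (-59 + 68)/(-67 + 68) = ((34 - 119) - (-41 - 90)/3) + 9/1 = (-85 - ⅓*(-131)) + 1*9 = (-85 + 131/3) + 9 = -124/3 + 9 = -97/3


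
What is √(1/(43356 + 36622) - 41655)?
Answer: 7*I*√5437661111858/79978 ≈ 204.1*I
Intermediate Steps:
√(1/(43356 + 36622) - 41655) = √(1/79978 - 41655) = √(-3331483589/79978) = 7*I*√5437661111858/79978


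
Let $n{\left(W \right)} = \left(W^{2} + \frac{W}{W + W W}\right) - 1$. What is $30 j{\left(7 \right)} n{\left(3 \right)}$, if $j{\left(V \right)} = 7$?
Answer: $\frac{3465}{2} \approx 1732.5$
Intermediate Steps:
$n{\left(W \right)} = -1 + W^{2} + \frac{W}{W + W^{2}}$ ($n{\left(W \right)} = \left(W^{2} + \frac{W}{W + W^{2}}\right) - 1 = -1 + W^{2} + \frac{W}{W + W^{2}}$)
$30 j{\left(7 \right)} n{\left(3 \right)} = 30 \cdot 7 \frac{3 \left(-1 + 3 + 3^{2}\right)}{1 + 3} = 210 \frac{3 \left(-1 + 3 + 9\right)}{4} = 210 \cdot 3 \cdot \frac{1}{4} \cdot 11 = 210 \cdot \frac{33}{4} = \frac{3465}{2}$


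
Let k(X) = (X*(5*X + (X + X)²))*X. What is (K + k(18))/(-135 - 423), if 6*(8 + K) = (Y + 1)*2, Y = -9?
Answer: -673580/837 ≈ -804.75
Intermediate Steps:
K = -32/3 (K = -8 + ((-9 + 1)*2)/6 = -8 + (-8*2)/6 = -8 + (⅙)*(-16) = -8 - 8/3 = -32/3 ≈ -10.667)
k(X) = X²*(4*X² + 5*X) (k(X) = (X*(5*X + (2*X)²))*X = (X*(5*X + 4*X²))*X = (X*(4*X² + 5*X))*X = X²*(4*X² + 5*X))
(K + k(18))/(-135 - 423) = (-32/3 + 18³*(5 + 4*18))/(-135 - 423) = (-32/3 + 5832*(5 + 72))/(-558) = (-32/3 + 5832*77)*(-1/558) = (-32/3 + 449064)*(-1/558) = (1347160/3)*(-1/558) = -673580/837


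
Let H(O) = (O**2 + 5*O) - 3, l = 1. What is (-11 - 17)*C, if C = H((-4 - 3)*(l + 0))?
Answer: -308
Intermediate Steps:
H(O) = -3 + O**2 + 5*O
C = 11 (C = -3 + ((-4 - 3)*(1 + 0))**2 + 5*((-4 - 3)*(1 + 0)) = -3 + (-7*1)**2 + 5*(-7*1) = -3 + (-7)**2 + 5*(-7) = -3 + 49 - 35 = 11)
(-11 - 17)*C = (-11 - 17)*11 = -28*11 = -308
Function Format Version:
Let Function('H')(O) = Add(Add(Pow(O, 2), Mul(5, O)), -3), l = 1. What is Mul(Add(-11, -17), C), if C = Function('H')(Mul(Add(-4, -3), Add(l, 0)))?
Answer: -308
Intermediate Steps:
Function('H')(O) = Add(-3, Pow(O, 2), Mul(5, O))
C = 11 (C = Add(-3, Pow(Mul(Add(-4, -3), Add(1, 0)), 2), Mul(5, Mul(Add(-4, -3), Add(1, 0)))) = Add(-3, Pow(Mul(-7, 1), 2), Mul(5, Mul(-7, 1))) = Add(-3, Pow(-7, 2), Mul(5, -7)) = Add(-3, 49, -35) = 11)
Mul(Add(-11, -17), C) = Mul(Add(-11, -17), 11) = Mul(-28, 11) = -308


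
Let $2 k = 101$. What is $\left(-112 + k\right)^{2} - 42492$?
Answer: $- \frac{154839}{4} \approx -38710.0$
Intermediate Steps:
$k = \frac{101}{2}$ ($k = \frac{1}{2} \cdot 101 = \frac{101}{2} \approx 50.5$)
$\left(-112 + k\right)^{2} - 42492 = \left(-112 + \frac{101}{2}\right)^{2} - 42492 = \left(- \frac{123}{2}\right)^{2} - 42492 = \frac{15129}{4} - 42492 = - \frac{154839}{4}$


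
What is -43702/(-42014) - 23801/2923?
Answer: -436117134/61403461 ≈ -7.1025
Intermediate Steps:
-43702/(-42014) - 23801/2923 = -43702*(-1/42014) - 23801*1/2923 = 21851/21007 - 23801/2923 = -436117134/61403461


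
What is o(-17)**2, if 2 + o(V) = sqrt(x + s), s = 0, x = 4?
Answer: 0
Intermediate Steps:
o(V) = 0 (o(V) = -2 + sqrt(4 + 0) = -2 + sqrt(4) = -2 + 2 = 0)
o(-17)**2 = 0**2 = 0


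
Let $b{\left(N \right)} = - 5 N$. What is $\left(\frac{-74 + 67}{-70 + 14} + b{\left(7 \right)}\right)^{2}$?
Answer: $\frac{77841}{64} \approx 1216.3$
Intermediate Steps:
$\left(\frac{-74 + 67}{-70 + 14} + b{\left(7 \right)}\right)^{2} = \left(\frac{-74 + 67}{-70 + 14} - 35\right)^{2} = \left(- \frac{7}{-56} - 35\right)^{2} = \left(\left(-7\right) \left(- \frac{1}{56}\right) - 35\right)^{2} = \left(\frac{1}{8} - 35\right)^{2} = \left(- \frac{279}{8}\right)^{2} = \frac{77841}{64}$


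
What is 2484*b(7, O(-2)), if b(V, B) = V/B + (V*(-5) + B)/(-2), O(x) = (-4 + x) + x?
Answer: 102465/2 ≈ 51233.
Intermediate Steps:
O(x) = -4 + 2*x
b(V, B) = -B/2 + 5*V/2 + V/B (b(V, B) = V/B + (-5*V + B)*(-½) = V/B + (B - 5*V)*(-½) = V/B + (-B/2 + 5*V/2) = -B/2 + 5*V/2 + V/B)
2484*b(7, O(-2)) = 2484*((7 - (-4 + 2*(-2))*((-4 + 2*(-2)) - 5*7)/2)/(-4 + 2*(-2))) = 2484*((7 - (-4 - 4)*((-4 - 4) - 35)/2)/(-4 - 4)) = 2484*((7 - ½*(-8)*(-8 - 35))/(-8)) = 2484*(-(7 - ½*(-8)*(-43))/8) = 2484*(-(7 - 172)/8) = 2484*(-⅛*(-165)) = 2484*(165/8) = 102465/2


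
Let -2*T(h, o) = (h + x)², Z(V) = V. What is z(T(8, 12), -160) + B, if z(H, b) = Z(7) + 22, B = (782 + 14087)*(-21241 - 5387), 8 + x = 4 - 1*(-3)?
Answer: -395931703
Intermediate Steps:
x = -1 (x = -8 + (4 - 1*(-3)) = -8 + (4 + 3) = -8 + 7 = -1)
T(h, o) = -(-1 + h)²/2 (T(h, o) = -(h - 1)²/2 = -(-1 + h)²/2)
B = -395931732 (B = 14869*(-26628) = -395931732)
z(H, b) = 29 (z(H, b) = 7 + 22 = 29)
z(T(8, 12), -160) + B = 29 - 395931732 = -395931703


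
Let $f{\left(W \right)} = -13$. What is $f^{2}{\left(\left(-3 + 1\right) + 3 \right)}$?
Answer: $169$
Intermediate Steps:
$f^{2}{\left(\left(-3 + 1\right) + 3 \right)} = \left(-13\right)^{2} = 169$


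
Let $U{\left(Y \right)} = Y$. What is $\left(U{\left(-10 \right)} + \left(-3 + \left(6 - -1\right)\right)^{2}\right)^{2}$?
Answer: $36$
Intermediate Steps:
$\left(U{\left(-10 \right)} + \left(-3 + \left(6 - -1\right)\right)^{2}\right)^{2} = \left(-10 + \left(-3 + \left(6 - -1\right)\right)^{2}\right)^{2} = \left(-10 + \left(-3 + \left(6 + 1\right)\right)^{2}\right)^{2} = \left(-10 + \left(-3 + 7\right)^{2}\right)^{2} = \left(-10 + 4^{2}\right)^{2} = \left(-10 + 16\right)^{2} = 6^{2} = 36$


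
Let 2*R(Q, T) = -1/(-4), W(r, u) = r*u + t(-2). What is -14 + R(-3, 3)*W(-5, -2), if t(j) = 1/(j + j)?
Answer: -409/32 ≈ -12.781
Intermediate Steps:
t(j) = 1/(2*j)
W(r, u) = -¼ + r*u (W(r, u) = r*u + (½)/(-2) = r*u + (½)*(-½) = r*u - ¼ = -¼ + r*u)
R(Q, T) = ⅛ (R(Q, T) = (-1/(-4))/2 = (-1*(-¼))/2 = (½)*(¼) = ⅛)
-14 + R(-3, 3)*W(-5, -2) = -14 + (-¼ - 5*(-2))/8 = -14 + (-¼ + 10)/8 = -14 + (⅛)*(39/4) = -14 + 39/32 = -409/32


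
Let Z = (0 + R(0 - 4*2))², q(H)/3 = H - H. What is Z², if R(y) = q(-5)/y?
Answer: 0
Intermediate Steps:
q(H) = 0 (q(H) = 3*(H - H) = 3*0 = 0)
R(y) = 0 (R(y) = 0/y = 0)
Z = 0 (Z = (0 + 0)² = 0² = 0)
Z² = 0² = 0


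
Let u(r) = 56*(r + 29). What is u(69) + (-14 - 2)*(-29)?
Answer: 5952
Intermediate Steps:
u(r) = 1624 + 56*r (u(r) = 56*(29 + r) = 1624 + 56*r)
u(69) + (-14 - 2)*(-29) = (1624 + 56*69) + (-14 - 2)*(-29) = (1624 + 3864) - 16*(-29) = 5488 + 464 = 5952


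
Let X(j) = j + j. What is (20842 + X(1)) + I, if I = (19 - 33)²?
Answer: 21040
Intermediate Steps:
X(j) = 2*j
I = 196 (I = (-14)² = 196)
(20842 + X(1)) + I = (20842 + 2*1) + 196 = (20842 + 2) + 196 = 20844 + 196 = 21040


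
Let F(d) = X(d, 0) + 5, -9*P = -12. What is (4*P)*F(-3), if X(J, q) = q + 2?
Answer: 112/3 ≈ 37.333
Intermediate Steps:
P = 4/3 (P = -⅑*(-12) = 4/3 ≈ 1.3333)
X(J, q) = 2 + q
F(d) = 7 (F(d) = (2 + 0) + 5 = 2 + 5 = 7)
(4*P)*F(-3) = (4*(4/3))*7 = (16/3)*7 = 112/3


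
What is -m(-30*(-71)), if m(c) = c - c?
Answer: 0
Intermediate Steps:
m(c) = 0
-m(-30*(-71)) = -1*0 = 0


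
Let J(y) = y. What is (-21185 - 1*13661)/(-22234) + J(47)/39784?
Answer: 693679131/442278728 ≈ 1.5684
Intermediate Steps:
(-21185 - 1*13661)/(-22234) + J(47)/39784 = (-21185 - 1*13661)/(-22234) + 47/39784 = (-21185 - 13661)*(-1/22234) + 47*(1/39784) = -34846*(-1/22234) + 47/39784 = 17423/11117 + 47/39784 = 693679131/442278728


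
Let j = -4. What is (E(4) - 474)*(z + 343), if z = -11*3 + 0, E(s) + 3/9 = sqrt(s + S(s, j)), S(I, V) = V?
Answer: -441130/3 ≈ -1.4704e+5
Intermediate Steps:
E(s) = -1/3 + sqrt(-4 + s) (E(s) = -1/3 + sqrt(s - 4) = -1/3 + sqrt(-4 + s))
z = -33 (z = -33 + 0 = -33)
(E(4) - 474)*(z + 343) = ((-1/3 + sqrt(-4 + 4)) - 474)*(-33 + 343) = ((-1/3 + sqrt(0)) - 474)*310 = ((-1/3 + 0) - 474)*310 = (-1/3 - 474)*310 = -1423/3*310 = -441130/3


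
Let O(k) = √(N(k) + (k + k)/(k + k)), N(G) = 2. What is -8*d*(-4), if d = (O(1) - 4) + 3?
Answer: -32 + 32*√3 ≈ 23.426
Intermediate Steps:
O(k) = √3 (O(k) = √(2 + (k + k)/(k + k)) = √(2 + (2*k)/((2*k))) = √(2 + (2*k)*(1/(2*k))) = √(2 + 1) = √3)
d = -1 + √3 (d = (√3 - 4) + 3 = (-4 + √3) + 3 = -1 + √3 ≈ 0.73205)
-8*d*(-4) = -8*(-1 + √3)*(-4) = (8 - 8*√3)*(-4) = -32 + 32*√3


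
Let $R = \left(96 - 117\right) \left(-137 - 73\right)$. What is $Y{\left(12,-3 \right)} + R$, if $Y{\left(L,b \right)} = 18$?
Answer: $4428$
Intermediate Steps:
$R = 4410$ ($R = \left(-21\right) \left(-210\right) = 4410$)
$Y{\left(12,-3 \right)} + R = 18 + 4410 = 4428$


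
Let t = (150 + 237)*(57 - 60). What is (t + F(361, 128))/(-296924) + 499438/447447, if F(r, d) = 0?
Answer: 148814614679/132857753028 ≈ 1.1201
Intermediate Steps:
t = -1161 (t = 387*(-3) = -1161)
(t + F(361, 128))/(-296924) + 499438/447447 = (-1161 + 0)/(-296924) + 499438/447447 = -1161*(-1/296924) + 499438*(1/447447) = 1161/296924 + 499438/447447 = 148814614679/132857753028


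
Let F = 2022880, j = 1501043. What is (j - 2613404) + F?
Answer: 910519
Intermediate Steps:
(j - 2613404) + F = (1501043 - 2613404) + 2022880 = -1112361 + 2022880 = 910519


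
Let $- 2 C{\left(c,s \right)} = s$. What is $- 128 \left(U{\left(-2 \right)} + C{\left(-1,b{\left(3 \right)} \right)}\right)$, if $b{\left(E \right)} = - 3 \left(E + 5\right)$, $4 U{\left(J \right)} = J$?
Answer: $-1472$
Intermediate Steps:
$U{\left(J \right)} = \frac{J}{4}$
$b{\left(E \right)} = -15 - 3 E$ ($b{\left(E \right)} = - 3 \left(5 + E\right) = -15 - 3 E$)
$C{\left(c,s \right)} = - \frac{s}{2}$
$- 128 \left(U{\left(-2 \right)} + C{\left(-1,b{\left(3 \right)} \right)}\right) = - 128 \left(\frac{1}{4} \left(-2\right) - \frac{-15 - 9}{2}\right) = - 128 \left(- \frac{1}{2} - \frac{-15 - 9}{2}\right) = - 128 \left(- \frac{1}{2} - -12\right) = - 128 \left(- \frac{1}{2} + 12\right) = \left(-128\right) \frac{23}{2} = -1472$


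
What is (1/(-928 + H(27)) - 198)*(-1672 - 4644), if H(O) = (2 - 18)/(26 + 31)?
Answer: 16542603507/13228 ≈ 1.2506e+6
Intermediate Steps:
H(O) = -16/57
(1/(-928 + H(27)) - 198)*(-1672 - 4644) = (1/(-928 - 16/57) - 198)*(-1672 - 4644) = (1/(-52912/57) - 198)*(-6316) = (-57/52912 - 198)*(-6316) = -10476633/52912*(-6316) = 16542603507/13228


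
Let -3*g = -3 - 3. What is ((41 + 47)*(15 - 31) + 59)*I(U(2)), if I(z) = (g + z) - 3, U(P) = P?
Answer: -1349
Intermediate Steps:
g = 2 (g = -(-3 - 3)/3 = -1/3*(-6) = 2)
I(z) = -1 + z (I(z) = (2 + z) - 3 = -1 + z)
((41 + 47)*(15 - 31) + 59)*I(U(2)) = ((41 + 47)*(15 - 31) + 59)*(-1 + 2) = (88*(-16) + 59)*1 = (-1408 + 59)*1 = -1349*1 = -1349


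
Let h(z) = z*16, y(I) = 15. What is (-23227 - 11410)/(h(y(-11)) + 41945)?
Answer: -34637/42185 ≈ -0.82107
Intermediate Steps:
h(z) = 16*z
(-23227 - 11410)/(h(y(-11)) + 41945) = (-23227 - 11410)/(16*15 + 41945) = -34637/(240 + 41945) = -34637/42185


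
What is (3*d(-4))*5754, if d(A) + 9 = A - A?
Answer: -155358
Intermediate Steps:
d(A) = -9 (d(A) = -9 + (A - A) = -9 + 0 = -9)
(3*d(-4))*5754 = (3*(-9))*5754 = -27*5754 = -155358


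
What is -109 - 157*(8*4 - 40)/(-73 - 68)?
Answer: -16625/141 ≈ -117.91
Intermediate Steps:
-109 - 157*(8*4 - 40)/(-73 - 68) = -109 - 157*(32 - 40)/(-141) = -109 - (-1256)*(-1)/141 = -109 - 157*8/141 = -109 - 1256/141 = -16625/141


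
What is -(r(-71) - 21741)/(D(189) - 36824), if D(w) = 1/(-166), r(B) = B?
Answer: -517256/873255 ≈ -0.59233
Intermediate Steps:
D(w) = -1/166
-(r(-71) - 21741)/(D(189) - 36824) = -(-71 - 21741)/(-1/166 - 36824) = -(-21812)/(-6112785/166) = -(-21812)*(-166)/6112785 = -1*517256/873255 = -517256/873255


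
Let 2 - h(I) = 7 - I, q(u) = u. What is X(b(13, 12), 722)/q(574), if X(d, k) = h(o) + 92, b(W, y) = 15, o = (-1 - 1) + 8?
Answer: 93/574 ≈ 0.16202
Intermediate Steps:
o = 6 (o = -2 + 8 = 6)
h(I) = -5 + I (h(I) = 2 - (7 - I) = 2 + (-7 + I) = -5 + I)
X(d, k) = 93 (X(d, k) = (-5 + 6) + 92 = 1 + 92 = 93)
X(b(13, 12), 722)/q(574) = 93/574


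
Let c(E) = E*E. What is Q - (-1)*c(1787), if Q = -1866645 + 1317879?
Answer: 2644603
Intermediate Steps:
Q = -548766
c(E) = E**2
Q - (-1)*c(1787) = -548766 - (-1)*1787**2 = -548766 - (-1)*3193369 = -548766 - 1*(-3193369) = -548766 + 3193369 = 2644603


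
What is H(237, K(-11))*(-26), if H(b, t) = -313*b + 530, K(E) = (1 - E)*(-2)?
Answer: 1914926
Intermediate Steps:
K(E) = -2 + 2*E
H(b, t) = 530 - 313*b
H(237, K(-11))*(-26) = (530 - 313*237)*(-26) = (530 - 74181)*(-26) = -73651*(-26) = 1914926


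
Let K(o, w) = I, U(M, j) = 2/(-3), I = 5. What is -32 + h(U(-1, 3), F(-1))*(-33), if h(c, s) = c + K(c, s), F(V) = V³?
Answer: -175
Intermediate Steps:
U(M, j) = -⅔ (U(M, j) = 2*(-⅓) = -⅔)
K(o, w) = 5
h(c, s) = 5 + c (h(c, s) = c + 5 = 5 + c)
-32 + h(U(-1, 3), F(-1))*(-33) = -32 + (5 - ⅔)*(-33) = -32 + (13/3)*(-33) = -32 - 143 = -175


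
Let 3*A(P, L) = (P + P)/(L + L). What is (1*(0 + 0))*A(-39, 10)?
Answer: 0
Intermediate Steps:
A(P, L) = P/(3*L) (A(P, L) = ((P + P)/(L + L))/3 = ((2*P)/((2*L)))/3 = ((2*P)*(1/(2*L)))/3 = (P/L)/3 = P/(3*L))
(1*(0 + 0))*A(-39, 10) = (1*(0 + 0))*((⅓)*(-39)/10) = (1*0)*((⅓)*(-39)*(⅒)) = 0*(-13/10) = 0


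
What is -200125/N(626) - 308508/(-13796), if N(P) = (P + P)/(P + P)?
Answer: -690153998/3449 ≈ -2.0010e+5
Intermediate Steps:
N(P) = 1 (N(P) = (2*P)/((2*P)) = (2*P)*(1/(2*P)) = 1)
-200125/N(626) - 308508/(-13796) = -200125/1 - 308508/(-13796) = -200125*1 - 308508*(-1/13796) = -200125 + 77127/3449 = -690153998/3449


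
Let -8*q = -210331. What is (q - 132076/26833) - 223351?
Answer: -42302663949/214664 ≈ -1.9706e+5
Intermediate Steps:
q = 210331/8 (q = -⅛*(-210331) = 210331/8 ≈ 26291.)
(q - 132076/26833) - 223351 = (210331/8 - 132076/26833) - 223351 = 5642755115/214664 - 223351 = -42302663949/214664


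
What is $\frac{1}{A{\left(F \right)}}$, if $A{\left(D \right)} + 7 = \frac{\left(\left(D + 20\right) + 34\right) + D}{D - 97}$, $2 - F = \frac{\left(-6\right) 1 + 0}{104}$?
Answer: $- \frac{4937}{37581} \approx -0.13137$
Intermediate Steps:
$F = \frac{107}{52}$ ($F = 2 - \frac{\left(-6\right) 1 + 0}{104} = 2 - \left(-6 + 0\right) \frac{1}{104} = 2 - \left(-6\right) \frac{1}{104} = 2 - - \frac{3}{52} = 2 + \frac{3}{52} = \frac{107}{52} \approx 2.0577$)
$A{\left(D \right)} = -7 + \frac{54 + 2 D}{-97 + D}$ ($A{\left(D \right)} = -7 + \frac{\left(\left(D + 20\right) + 34\right) + D}{D - 97} = -7 + \frac{\left(\left(20 + D\right) + 34\right) + D}{-97 + D} = -7 + \frac{\left(54 + D\right) + D}{-97 + D} = -7 + \frac{54 + 2 D}{-97 + D}$)
$\frac{1}{A{\left(F \right)}} = \frac{1}{\frac{1}{-97 + \frac{107}{52}} \left(733 - \frac{535}{52}\right)} = \frac{1}{\frac{1}{- \frac{4937}{52}} \left(733 - \frac{535}{52}\right)} = \frac{1}{\left(- \frac{52}{4937}\right) \frac{37581}{52}} = \frac{1}{- \frac{37581}{4937}} = - \frac{4937}{37581}$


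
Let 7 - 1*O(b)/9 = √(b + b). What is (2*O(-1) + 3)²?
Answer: 15993 - 4644*I*√2 ≈ 15993.0 - 6567.6*I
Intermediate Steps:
O(b) = 63 - 9*√2*√b (O(b) = 63 - 9*√(b + b) = 63 - 9*√2*√b)
(2*O(-1) + 3)² = (2*(63 - 9*√2*√(-1)) + 3)² = (2*(63 - 9*√2*I) + 3)² = (2*(63 - 9*I*√2) + 3)² = ((126 - 18*I*√2) + 3)² = (129 - 18*I*√2)²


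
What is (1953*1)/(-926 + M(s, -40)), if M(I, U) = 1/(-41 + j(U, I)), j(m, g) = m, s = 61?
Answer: -158193/75007 ≈ -2.1090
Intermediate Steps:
M(I, U) = 1/(-41 + U)
(1953*1)/(-926 + M(s, -40)) = (1953*1)/(-926 + 1/(-41 - 40)) = 1953/(-926 + 1/(-81)) = 1953/(-926 - 1/81) = 1953/(-75007/81) = 1953*(-81/75007) = -158193/75007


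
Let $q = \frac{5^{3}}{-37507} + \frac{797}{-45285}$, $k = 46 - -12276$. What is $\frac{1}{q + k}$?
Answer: $\frac{1698504495}{20928936833686} \approx 8.1156 \cdot 10^{-5}$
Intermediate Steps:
$k = 12322$ ($k = 46 + 12276 = 12322$)
$q = - \frac{35553704}{1698504495}$ ($q = 125 \left(- \frac{1}{37507}\right) + 797 \left(- \frac{1}{45285}\right) = - \frac{125}{37507} - \frac{797}{45285} = - \frac{35553704}{1698504495} \approx -0.020932$)
$\frac{1}{q + k} = \frac{1}{- \frac{35553704}{1698504495} + 12322} = \frac{1}{\frac{20928936833686}{1698504495}} = \frac{1698504495}{20928936833686}$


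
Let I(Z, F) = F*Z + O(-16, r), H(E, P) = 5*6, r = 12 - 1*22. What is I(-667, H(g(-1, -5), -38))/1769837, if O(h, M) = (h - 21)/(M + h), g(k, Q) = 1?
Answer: -520223/46015762 ≈ -0.011305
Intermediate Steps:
r = -10 (r = 12 - 22 = -10)
H(E, P) = 30
O(h, M) = (-21 + h)/(M + h)
I(Z, F) = 37/26 + F*Z (I(Z, F) = F*Z + (-21 - 16)/(-10 - 16) = F*Z - 37/(-26) = F*Z - 1/26*(-37) = F*Z + 37/26 = 37/26 + F*Z)
I(-667, H(g(-1, -5), -38))/1769837 = (37/26 + 30*(-667))/1769837 = (37/26 - 20010)*(1/1769837) = -520223/26*1/1769837 = -520223/46015762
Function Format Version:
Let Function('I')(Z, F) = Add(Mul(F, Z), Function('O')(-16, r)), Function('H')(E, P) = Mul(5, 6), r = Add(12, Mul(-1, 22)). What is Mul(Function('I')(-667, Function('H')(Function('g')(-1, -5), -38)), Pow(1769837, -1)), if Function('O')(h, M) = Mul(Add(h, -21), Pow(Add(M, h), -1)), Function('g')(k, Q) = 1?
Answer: Rational(-520223, 46015762) ≈ -0.011305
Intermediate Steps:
r = -10 (r = Add(12, -22) = -10)
Function('H')(E, P) = 30
Function('O')(h, M) = Mul(Pow(Add(M, h), -1), Add(-21, h)) (Function('O')(h, M) = Mul(Add(-21, h), Pow(Add(M, h), -1)) = Mul(Pow(Add(M, h), -1), Add(-21, h)))
Function('I')(Z, F) = Add(Rational(37, 26), Mul(F, Z)) (Function('I')(Z, F) = Add(Mul(F, Z), Mul(Pow(Add(-10, -16), -1), Add(-21, -16))) = Add(Mul(F, Z), Mul(Pow(-26, -1), -37)) = Add(Mul(F, Z), Mul(Rational(-1, 26), -37)) = Add(Mul(F, Z), Rational(37, 26)) = Add(Rational(37, 26), Mul(F, Z)))
Mul(Function('I')(-667, Function('H')(Function('g')(-1, -5), -38)), Pow(1769837, -1)) = Mul(Add(Rational(37, 26), Mul(30, -667)), Pow(1769837, -1)) = Mul(Add(Rational(37, 26), -20010), Rational(1, 1769837)) = Mul(Rational(-520223, 26), Rational(1, 1769837)) = Rational(-520223, 46015762)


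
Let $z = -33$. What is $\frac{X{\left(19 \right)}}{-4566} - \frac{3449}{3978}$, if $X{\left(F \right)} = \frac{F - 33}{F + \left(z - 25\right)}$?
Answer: $- \frac{2624927}{3027258} \approx -0.8671$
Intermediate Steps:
$X{\left(F \right)} = \frac{-33 + F}{-58 + F}$ ($X{\left(F \right)} = \frac{F - 33}{F - 58} = \frac{-33 + F}{F - 58} = \frac{-33 + F}{-58 + F}$)
$\frac{X{\left(19 \right)}}{-4566} - \frac{3449}{3978} = \frac{\frac{1}{-58 + 19} \left(-33 + 19\right)}{-4566} - \frac{3449}{3978} = \frac{1}{-39} \left(-14\right) \left(- \frac{1}{4566}\right) - \frac{3449}{3978} = \left(- \frac{1}{39}\right) \left(-14\right) \left(- \frac{1}{4566}\right) - \frac{3449}{3978} = \frac{14}{39} \left(- \frac{1}{4566}\right) - \frac{3449}{3978} = - \frac{7}{89037} - \frac{3449}{3978} = - \frac{2624927}{3027258}$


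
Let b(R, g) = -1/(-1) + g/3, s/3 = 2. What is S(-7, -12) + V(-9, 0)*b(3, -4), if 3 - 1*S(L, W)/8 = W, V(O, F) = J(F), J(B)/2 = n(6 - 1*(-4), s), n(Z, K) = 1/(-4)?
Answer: 721/6 ≈ 120.17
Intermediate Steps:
s = 6 (s = 3*2 = 6)
n(Z, K) = -¼
b(R, g) = 1 + g/3 (b(R, g) = -1*(-1) + g*(⅓) = 1 + g/3)
J(B) = -½ (J(B) = 2*(-¼) = -½)
V(O, F) = -½
S(L, W) = 24 - 8*W
S(-7, -12) + V(-9, 0)*b(3, -4) = (24 - 8*(-12)) - (1 + (⅓)*(-4))/2 = (24 + 96) - (1 - 4/3)/2 = 120 - ½*(-⅓) = 120 + ⅙ = 721/6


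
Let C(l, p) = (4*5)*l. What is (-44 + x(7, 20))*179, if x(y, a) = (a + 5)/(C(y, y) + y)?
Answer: -1153297/147 ≈ -7845.6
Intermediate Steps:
C(l, p) = 20*l
x(y, a) = (5 + a)/(21*y) (x(y, a) = (a + 5)/(20*y + y) = (5 + a)/((21*y)) = (5 + a)*(1/(21*y)) = (5 + a)/(21*y))
(-44 + x(7, 20))*179 = (-44 + (1/21)*(5 + 20)/7)*179 = (-44 + (1/21)*(1/7)*25)*179 = (-44 + 25/147)*179 = -6443/147*179 = -1153297/147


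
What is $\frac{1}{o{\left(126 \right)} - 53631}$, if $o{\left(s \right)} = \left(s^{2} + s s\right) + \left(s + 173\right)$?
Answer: $- \frac{1}{21580} \approx -4.6339 \cdot 10^{-5}$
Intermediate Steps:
$o{\left(s \right)} = 173 + s + 2 s^{2}$ ($o{\left(s \right)} = \left(s^{2} + s^{2}\right) + \left(173 + s\right) = 2 s^{2} + \left(173 + s\right) = 173 + s + 2 s^{2}$)
$\frac{1}{o{\left(126 \right)} - 53631} = \frac{1}{\left(173 + 126 + 2 \cdot 126^{2}\right) - 53631} = \frac{1}{\left(173 + 126 + 2 \cdot 15876\right) - 53631} = \frac{1}{\left(173 + 126 + 31752\right) - 53631} = \frac{1}{32051 - 53631} = \frac{1}{-21580} = - \frac{1}{21580}$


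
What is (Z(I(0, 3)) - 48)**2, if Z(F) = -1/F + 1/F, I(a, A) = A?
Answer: 2304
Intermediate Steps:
Z(F) = 0 (Z(F) = -1/F + 1/F = 0)
(Z(I(0, 3)) - 48)**2 = (0 - 48)**2 = (-48)**2 = 2304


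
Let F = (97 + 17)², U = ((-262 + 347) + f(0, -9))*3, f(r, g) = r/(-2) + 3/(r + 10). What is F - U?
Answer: 127401/10 ≈ 12740.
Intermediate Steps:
f(r, g) = 3/(10 + r) - r/2 (f(r, g) = r*(-½) + 3/(10 + r) = -r/2 + 3/(10 + r) = 3/(10 + r) - r/2)
U = 2559/10 (U = ((-262 + 347) + (6 - 1*0² - 10*0)/(2*(10 + 0)))*3 = (85 + (½)*(6 - 1*0 + 0)/10)*3 = (85 + (½)*(⅒)*(6 + 0 + 0))*3 = (85 + (½)*(⅒)*6)*3 = (85 + 3/10)*3 = (853/10)*3 = 2559/10 ≈ 255.90)
F = 12996 (F = 114² = 12996)
F - U = 12996 - 1*2559/10 = 12996 - 2559/10 = 127401/10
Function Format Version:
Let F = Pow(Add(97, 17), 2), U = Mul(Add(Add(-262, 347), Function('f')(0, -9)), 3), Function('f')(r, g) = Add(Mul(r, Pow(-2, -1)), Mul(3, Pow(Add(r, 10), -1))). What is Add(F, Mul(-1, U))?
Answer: Rational(127401, 10) ≈ 12740.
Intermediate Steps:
Function('f')(r, g) = Add(Mul(3, Pow(Add(10, r), -1)), Mul(Rational(-1, 2), r)) (Function('f')(r, g) = Add(Mul(r, Rational(-1, 2)), Mul(3, Pow(Add(10, r), -1))) = Add(Mul(Rational(-1, 2), r), Mul(3, Pow(Add(10, r), -1))) = Add(Mul(3, Pow(Add(10, r), -1)), Mul(Rational(-1, 2), r)))
U = Rational(2559, 10) (U = Mul(Add(Add(-262, 347), Mul(Rational(1, 2), Pow(Add(10, 0), -1), Add(6, Mul(-1, Pow(0, 2)), Mul(-10, 0)))), 3) = Mul(Add(85, Mul(Rational(1, 2), Pow(10, -1), Add(6, Mul(-1, 0), 0))), 3) = Mul(Add(85, Mul(Rational(1, 2), Rational(1, 10), Add(6, 0, 0))), 3) = Mul(Add(85, Mul(Rational(1, 2), Rational(1, 10), 6)), 3) = Mul(Add(85, Rational(3, 10)), 3) = Mul(Rational(853, 10), 3) = Rational(2559, 10) ≈ 255.90)
F = 12996 (F = Pow(114, 2) = 12996)
Add(F, Mul(-1, U)) = Add(12996, Mul(-1, Rational(2559, 10))) = Add(12996, Rational(-2559, 10)) = Rational(127401, 10)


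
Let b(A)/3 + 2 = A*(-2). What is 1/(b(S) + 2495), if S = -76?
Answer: 1/2945 ≈ 0.00033956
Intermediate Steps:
b(A) = -6 - 6*A (b(A) = -6 + 3*(A*(-2)) = -6 + 3*(-2*A) = -6 - 6*A)
1/(b(S) + 2495) = 1/((-6 - 6*(-76)) + 2495) = 1/((-6 + 456) + 2495) = 1/(450 + 2495) = 1/2945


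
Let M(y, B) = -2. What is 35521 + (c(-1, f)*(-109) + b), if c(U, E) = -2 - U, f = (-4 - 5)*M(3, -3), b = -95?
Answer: 35535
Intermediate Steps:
f = 18 (f = (-4 - 5)*(-2) = -9*(-2) = 18)
35521 + (c(-1, f)*(-109) + b) = 35521 + ((-2 - 1*(-1))*(-109) - 95) = 35521 + ((-2 + 1)*(-109) - 95) = 35521 + (-1*(-109) - 95) = 35521 + (109 - 95) = 35521 + 14 = 35535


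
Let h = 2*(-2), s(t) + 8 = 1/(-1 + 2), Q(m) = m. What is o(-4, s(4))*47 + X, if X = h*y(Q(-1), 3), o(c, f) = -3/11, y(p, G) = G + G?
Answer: -405/11 ≈ -36.818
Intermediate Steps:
s(t) = -7 (s(t) = -8 + 1/(-1 + 2) = -8 + 1/1 = -8 + 1 = -7)
y(p, G) = 2*G
h = -4
o(c, f) = -3/11 (o(c, f) = -3*1/11 = -3/11)
X = -24 (X = -8*3 = -4*6 = -24)
o(-4, s(4))*47 + X = -3/11*47 - 24 = -141/11 - 24 = -405/11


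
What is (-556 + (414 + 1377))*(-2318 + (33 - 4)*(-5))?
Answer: -3041805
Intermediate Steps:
(-556 + (414 + 1377))*(-2318 + (33 - 4)*(-5)) = (-556 + 1791)*(-2318 + 29*(-5)) = 1235*(-2318 - 145) = 1235*(-2463) = -3041805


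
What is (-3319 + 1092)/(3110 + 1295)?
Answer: -2227/4405 ≈ -0.50556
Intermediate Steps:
(-3319 + 1092)/(3110 + 1295) = -2227/4405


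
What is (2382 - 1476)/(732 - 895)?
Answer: -906/163 ≈ -5.5583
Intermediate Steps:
(2382 - 1476)/(732 - 895) = 906/(-163) = 906*(-1/163) = -906/163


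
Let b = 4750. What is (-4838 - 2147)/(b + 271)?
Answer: -6985/5021 ≈ -1.3912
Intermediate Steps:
(-4838 - 2147)/(b + 271) = (-4838 - 2147)/(4750 + 271) = -6985/5021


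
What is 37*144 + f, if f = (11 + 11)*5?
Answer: 5438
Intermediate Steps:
f = 110 (f = 22*5 = 110)
37*144 + f = 37*144 + 110 = 5328 + 110 = 5438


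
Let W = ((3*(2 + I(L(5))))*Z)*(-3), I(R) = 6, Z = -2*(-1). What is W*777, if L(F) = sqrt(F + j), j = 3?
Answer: -111888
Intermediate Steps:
L(F) = sqrt(3 + F) (L(F) = sqrt(F + 3) = sqrt(3 + F))
Z = 2
W = -144 (W = ((3*(2 + 6))*2)*(-3) = ((3*8)*2)*(-3) = (24*2)*(-3) = 48*(-3) = -144)
W*777 = -144*777 = -111888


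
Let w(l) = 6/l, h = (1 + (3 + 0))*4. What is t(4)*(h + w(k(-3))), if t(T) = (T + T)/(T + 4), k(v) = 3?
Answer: 18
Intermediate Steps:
h = 16 (h = (1 + 3)*4 = 4*4 = 16)
t(T) = 2*T/(4 + T) (t(T) = (2*T)/(4 + T) = 2*T/(4 + T))
t(4)*(h + w(k(-3))) = (2*4/(4 + 4))*(16 + 6/3) = (2*4/8)*(16 + 6*(1/3)) = (2*4*(1/8))*(16 + 2) = 1*18 = 18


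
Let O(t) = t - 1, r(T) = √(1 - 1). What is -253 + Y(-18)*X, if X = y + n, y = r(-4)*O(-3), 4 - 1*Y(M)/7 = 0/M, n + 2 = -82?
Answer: -2605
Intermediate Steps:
n = -84 (n = -2 - 82 = -84)
Y(M) = 28 (Y(M) = 28 - 0/M = 28 - 7*0 = 28 + 0 = 28)
r(T) = 0 (r(T) = √0 = 0)
O(t) = -1 + t
y = 0 (y = 0*(-1 - 3) = 0*(-4) = 0)
X = -84 (X = 0 - 84 = -84)
-253 + Y(-18)*X = -253 + 28*(-84) = -253 - 2352 = -2605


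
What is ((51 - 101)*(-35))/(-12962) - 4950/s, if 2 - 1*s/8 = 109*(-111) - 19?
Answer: -3897365/20946592 ≈ -0.18606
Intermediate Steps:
s = 96960 (s = 16 - 8*(109*(-111) - 19) = 16 - 8*(-12099 - 19) = 16 - 8*(-12118) = 16 + 96944 = 96960)
((51 - 101)*(-35))/(-12962) - 4950/s = ((51 - 101)*(-35))/(-12962) - 4950/96960 = -50*(-35)*(-1/12962) - 4950*1/96960 = 1750*(-1/12962) - 165/3232 = -875/6481 - 165/3232 = -3897365/20946592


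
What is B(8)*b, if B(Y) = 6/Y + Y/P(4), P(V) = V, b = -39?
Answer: -429/4 ≈ -107.25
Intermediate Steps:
B(Y) = 6/Y + Y/4
B(8)*b = (6/8 + (1/4)*8)*(-39) = (6*(1/8) + 2)*(-39) = (3/4 + 2)*(-39) = (11/4)*(-39) = -429/4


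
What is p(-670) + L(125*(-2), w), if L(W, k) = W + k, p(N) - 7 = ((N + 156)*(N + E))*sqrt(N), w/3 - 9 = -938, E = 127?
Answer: -3030 + 279102*I*sqrt(670) ≈ -3030.0 + 7.2244e+6*I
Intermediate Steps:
w = -2787 (w = 27 + 3*(-938) = 27 - 2814 = -2787)
p(N) = 7 + sqrt(N)*(127 + N)*(156 + N) (p(N) = 7 + ((N + 156)*(N + 127))*sqrt(N) = 7 + ((156 + N)*(127 + N))*sqrt(N) = 7 + ((127 + N)*(156 + N))*sqrt(N) = 7 + sqrt(N)*(127 + N)*(156 + N))
p(-670) + L(125*(-2), w) = (7 + (-670)**(5/2) + 283*(-670)**(3/2) + 19812*sqrt(-670)) + (125*(-2) - 2787) = (7 + 448900*I*sqrt(670) + 283*(-670*I*sqrt(670)) + 19812*(I*sqrt(670))) + (-250 - 2787) = (7 + 448900*I*sqrt(670) - 189610*I*sqrt(670) + 19812*I*sqrt(670)) - 3037 = (7 + 279102*I*sqrt(670)) - 3037 = -3030 + 279102*I*sqrt(670)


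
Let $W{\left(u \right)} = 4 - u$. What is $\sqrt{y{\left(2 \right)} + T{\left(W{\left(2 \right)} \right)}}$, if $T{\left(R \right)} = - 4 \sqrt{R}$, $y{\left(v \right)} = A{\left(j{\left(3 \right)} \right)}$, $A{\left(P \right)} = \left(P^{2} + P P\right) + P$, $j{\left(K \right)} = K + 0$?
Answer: $\sqrt{21 - 4 \sqrt{2}} \approx 3.917$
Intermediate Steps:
$j{\left(K \right)} = K$
$A{\left(P \right)} = P + 2 P^{2}$ ($A{\left(P \right)} = \left(P^{2} + P^{2}\right) + P = 2 P^{2} + P = P + 2 P^{2}$)
$y{\left(v \right)} = 21$ ($y{\left(v \right)} = 3 \left(1 + 2 \cdot 3\right) = 3 \left(1 + 6\right) = 3 \cdot 7 = 21$)
$\sqrt{y{\left(2 \right)} + T{\left(W{\left(2 \right)} \right)}} = \sqrt{21 - 4 \sqrt{4 - 2}} = \sqrt{21 - 4 \sqrt{2}}$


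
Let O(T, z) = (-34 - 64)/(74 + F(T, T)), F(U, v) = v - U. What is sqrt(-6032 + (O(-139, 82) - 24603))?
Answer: 2*I*sqrt(10485282)/37 ≈ 175.03*I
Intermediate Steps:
O(T, z) = -49/37 (O(T, z) = (-34 - 64)/(74 + (T - T)) = -98/(74 + 0) = -98/74 = -98*1/74 = -49/37)
sqrt(-6032 + (O(-139, 82) - 24603)) = sqrt(-6032 + (-49/37 - 24603)) = sqrt(-6032 - 910360/37) = sqrt(-1133544/37) = 2*I*sqrt(10485282)/37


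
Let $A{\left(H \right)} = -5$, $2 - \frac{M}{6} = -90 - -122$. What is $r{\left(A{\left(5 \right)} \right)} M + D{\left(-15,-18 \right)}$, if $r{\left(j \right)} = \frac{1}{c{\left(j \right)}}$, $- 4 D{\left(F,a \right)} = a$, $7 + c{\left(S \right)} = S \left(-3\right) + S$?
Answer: $- \frac{111}{2} \approx -55.5$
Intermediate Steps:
$c{\left(S \right)} = -7 - 2 S$ ($c{\left(S \right)} = -7 + \left(S \left(-3\right) + S\right) = -7 + \left(- 3 S + S\right) = -7 - 2 S$)
$D{\left(F,a \right)} = - \frac{a}{4}$
$M = -180$ ($M = 12 - 6 \left(-90 - -122\right) = 12 - 6 \left(-90 + 122\right) = 12 - 192 = -180$)
$r{\left(j \right)} = \frac{1}{-7 - 2 j}$
$r{\left(A{\left(5 \right)} \right)} M + D{\left(-15,-18 \right)} = - \frac{1}{7 + 2 \left(-5\right)} \left(-180\right) - - \frac{9}{2} = - \frac{1}{7 - 10} \left(-180\right) + \frac{9}{2} = - \frac{1}{-3} \left(-180\right) + \frac{9}{2} = \left(-1\right) \left(- \frac{1}{3}\right) \left(-180\right) + \frac{9}{2} = \frac{1}{3} \left(-180\right) + \frac{9}{2} = -60 + \frac{9}{2} = - \frac{111}{2}$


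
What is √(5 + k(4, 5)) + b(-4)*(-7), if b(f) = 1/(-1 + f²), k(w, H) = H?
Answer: -7/15 + √10 ≈ 2.6956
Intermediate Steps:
√(5 + k(4, 5)) + b(-4)*(-7) = √(5 + 5) - 7/(-1 + (-4)²) = √10 - 7/(-1 + 16) = √10 - 7/15 = -7/15 + √10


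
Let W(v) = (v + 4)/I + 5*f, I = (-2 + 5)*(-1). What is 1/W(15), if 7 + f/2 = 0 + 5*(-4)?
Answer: -3/829 ≈ -0.0036188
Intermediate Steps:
I = -3 (I = 3*(-1) = -3)
f = -54 (f = -14 + 2*(0 + 5*(-4)) = -14 + 2*(0 - 20) = -14 + 2*(-20) = -14 - 40 = -54)
W(v) = -814/3 - v/3 (W(v) = (v + 4)/(-3) + 5*(-54) = (4 + v)*(-⅓) - 270 = (-4/3 - v/3) - 270 = -814/3 - v/3)
1/W(15) = 1/(-814/3 - ⅓*15) = 1/(-814/3 - 5) = 1/(-829/3) = -3/829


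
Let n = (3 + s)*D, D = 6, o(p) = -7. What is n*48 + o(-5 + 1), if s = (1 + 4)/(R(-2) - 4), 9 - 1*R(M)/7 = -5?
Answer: 40999/47 ≈ 872.32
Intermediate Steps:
R(M) = 98 (R(M) = 63 - 7*(-5) = 63 + 35 = 98)
s = 5/94 (s = (1 + 4)/(98 - 4) = 5/94 ≈ 0.053191)
n = 861/47 (n = (3 + 5/94)*6 = (287/94)*6 = 861/47 ≈ 18.319)
n*48 + o(-5 + 1) = (861/47)*48 - 7 = 41328/47 - 7 = 40999/47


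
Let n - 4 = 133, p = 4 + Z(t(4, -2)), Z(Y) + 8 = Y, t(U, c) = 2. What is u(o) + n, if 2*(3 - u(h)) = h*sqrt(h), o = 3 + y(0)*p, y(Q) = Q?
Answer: 140 - 3*sqrt(3)/2 ≈ 137.40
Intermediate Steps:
Z(Y) = -8 + Y
p = -2 (p = 4 + (-8 + 2) = 4 - 6 = -2)
o = 3 (o = 3 + 0*(-2) = 3 + 0 = 3)
u(h) = 3 - h**(3/2)/2 (u(h) = 3 - h*sqrt(h)/2 = 3 - h**(3/2)/2)
n = 137 (n = 4 + 133 = 137)
u(o) + n = (3 - 3*sqrt(3)/2) + 137 = 140 - 3*sqrt(3)/2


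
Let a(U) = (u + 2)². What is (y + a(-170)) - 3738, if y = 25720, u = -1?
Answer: 21983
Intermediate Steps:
a(U) = 1 (a(U) = (-1 + 2)² = 1² = 1)
(y + a(-170)) - 3738 = (25720 + 1) - 3738 = 25721 - 3738 = 21983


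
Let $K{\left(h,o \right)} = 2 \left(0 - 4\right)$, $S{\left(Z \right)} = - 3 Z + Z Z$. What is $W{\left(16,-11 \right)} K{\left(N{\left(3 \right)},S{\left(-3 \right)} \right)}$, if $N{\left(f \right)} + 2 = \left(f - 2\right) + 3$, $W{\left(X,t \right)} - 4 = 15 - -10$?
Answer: $-232$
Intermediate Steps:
$W{\left(X,t \right)} = 29$ ($W{\left(X,t \right)} = 4 + \left(15 - -10\right) = 4 + \left(15 + 10\right) = 4 + 25 = 29$)
$N{\left(f \right)} = -1 + f$ ($N{\left(f \right)} = -2 + \left(\left(f - 2\right) + 3\right) = -2 + \left(\left(-2 + f\right) + 3\right) = -2 + \left(1 + f\right) = -1 + f$)
$S{\left(Z \right)} = Z^{2} - 3 Z$ ($S{\left(Z \right)} = - 3 Z + Z^{2} = Z^{2} - 3 Z$)
$K{\left(h,o \right)} = -8$ ($K{\left(h,o \right)} = 2 \left(-4\right) = -8$)
$W{\left(16,-11 \right)} K{\left(N{\left(3 \right)},S{\left(-3 \right)} \right)} = 29 \left(-8\right) = -232$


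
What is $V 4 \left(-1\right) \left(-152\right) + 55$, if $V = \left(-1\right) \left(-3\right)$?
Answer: $1879$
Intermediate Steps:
$V = 3$
$V 4 \left(-1\right) \left(-152\right) + 55 = 3 \cdot 4 \left(-1\right) \left(-152\right) + 55 = 12 \left(-1\right) \left(-152\right) + 55 = \left(-12\right) \left(-152\right) + 55 = 1824 + 55 = 1879$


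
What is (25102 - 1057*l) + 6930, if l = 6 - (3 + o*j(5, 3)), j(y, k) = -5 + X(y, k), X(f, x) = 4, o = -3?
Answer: 32032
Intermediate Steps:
j(y, k) = -1 (j(y, k) = -5 + 4 = -1)
l = 0 (l = 6 - (3 - 3*(-1)) = 6 - (3 + 3) = 6 - 1*6 = 6 - 6 = 0)
(25102 - 1057*l) + 6930 = (25102 - 1057*0) + 6930 = (25102 + 0) + 6930 = 25102 + 6930 = 32032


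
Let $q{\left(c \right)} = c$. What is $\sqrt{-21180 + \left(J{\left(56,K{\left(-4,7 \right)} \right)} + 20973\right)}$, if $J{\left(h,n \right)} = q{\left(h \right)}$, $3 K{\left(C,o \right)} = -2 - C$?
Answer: $i \sqrt{151} \approx 12.288 i$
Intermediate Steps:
$K{\left(C,o \right)} = - \frac{2}{3} - \frac{C}{3}$ ($K{\left(C,o \right)} = \frac{-2 - C}{3} = - \frac{2}{3} - \frac{C}{3}$)
$J{\left(h,n \right)} = h$
$\sqrt{-21180 + \left(J{\left(56,K{\left(-4,7 \right)} \right)} + 20973\right)} = \sqrt{-21180 + \left(56 + 20973\right)} = \sqrt{-21180 + 21029} = \sqrt{-151} = i \sqrt{151}$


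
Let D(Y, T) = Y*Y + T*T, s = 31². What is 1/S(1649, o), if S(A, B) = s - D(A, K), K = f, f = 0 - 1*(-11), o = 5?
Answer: -1/2718361 ≈ -3.6787e-7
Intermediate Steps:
s = 961
f = 11 (f = 0 + 11 = 11)
K = 11
D(Y, T) = T² + Y² (D(Y, T) = Y² + T² = T² + Y²)
S(A, B) = 840 - A² (S(A, B) = 961 - (11² + A²) = 961 - (121 + A²) = 961 + (-121 - A²) = 840 - A²)
1/S(1649, o) = 1/(840 - 1*1649²) = 1/(840 - 1*2719201) = 1/(840 - 2719201) = 1/(-2718361) = -1/2718361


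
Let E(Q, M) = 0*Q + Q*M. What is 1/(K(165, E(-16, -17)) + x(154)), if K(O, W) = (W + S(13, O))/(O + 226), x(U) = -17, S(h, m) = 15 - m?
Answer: -391/6525 ≈ -0.059923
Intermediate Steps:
E(Q, M) = M*Q (E(Q, M) = 0 + M*Q = M*Q)
K(O, W) = (15 + W - O)/(226 + O) (K(O, W) = (W + (15 - O))/(O + 226) = (15 + W - O)/(226 + O))
1/(K(165, E(-16, -17)) + x(154)) = 1/((15 - 17*(-16) - 1*165)/(226 + 165) - 17) = 1/((15 + 272 - 165)/391 - 17) = 1/((1/391)*122 - 17) = 1/(122/391 - 17) = 1/(-6525/391) = -391/6525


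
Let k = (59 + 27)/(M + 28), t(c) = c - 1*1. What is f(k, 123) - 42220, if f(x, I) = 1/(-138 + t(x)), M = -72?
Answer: -130924242/3101 ≈ -42220.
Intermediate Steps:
t(c) = -1 + c (t(c) = c - 1 = -1 + c)
k = -43/22 (k = (59 + 27)/(-72 + 28) = 86/(-44) = 86*(-1/44) = -43/22 ≈ -1.9545)
f(x, I) = 1/(-139 + x) (f(x, I) = 1/(-138 + (-1 + x)) = 1/(-139 + x))
f(k, 123) - 42220 = 1/(-139 - 43/22) - 42220 = 1/(-3101/22) - 42220 = -22/3101 - 42220 = -130924242/3101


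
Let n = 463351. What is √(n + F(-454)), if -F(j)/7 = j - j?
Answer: √463351 ≈ 680.70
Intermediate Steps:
F(j) = 0 (F(j) = -7*(j - j) = -7*0 = 0)
√(n + F(-454)) = √(463351 + 0) = √463351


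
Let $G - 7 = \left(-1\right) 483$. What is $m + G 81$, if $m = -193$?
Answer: $-38749$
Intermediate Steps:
$G = -476$ ($G = 7 - 483 = -476$)
$m + G 81 = -193 - 38556 = -38749$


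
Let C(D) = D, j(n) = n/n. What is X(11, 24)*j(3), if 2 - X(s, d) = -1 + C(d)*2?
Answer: -45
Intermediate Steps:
j(n) = 1
X(s, d) = 3 - 2*d (X(s, d) = 2 - (-1 + d*2) = 2 - (-1 + 2*d) = 2 + (1 - 2*d) = 3 - 2*d)
X(11, 24)*j(3) = (3 - 2*24)*1 = (3 - 48)*1 = -45*1 = -45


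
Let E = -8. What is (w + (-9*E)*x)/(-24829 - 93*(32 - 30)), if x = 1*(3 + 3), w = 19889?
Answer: -20321/25015 ≈ -0.81235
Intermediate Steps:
x = 6 (x = 1*6 = 6)
(w + (-9*E)*x)/(-24829 - 93*(32 - 30)) = (19889 - 9*(-8)*6)/(-24829 - 93*(32 - 30)) = (19889 + 72*6)/(-24829 - 93*2) = (19889 + 432)/(-24829 - 186) = 20321/(-25015) = 20321*(-1/25015) = -20321/25015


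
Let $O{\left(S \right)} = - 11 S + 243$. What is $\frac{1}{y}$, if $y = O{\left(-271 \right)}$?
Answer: $\frac{1}{3224} \approx 0.00031017$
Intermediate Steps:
$O{\left(S \right)} = 243 - 11 S$
$y = 3224$ ($y = 243 - -2981 = 243 + 2981 = 3224$)
$\frac{1}{y} = \frac{1}{3224}$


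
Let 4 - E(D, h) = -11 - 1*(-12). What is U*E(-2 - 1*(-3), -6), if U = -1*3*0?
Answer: 0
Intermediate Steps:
E(D, h) = 3 (E(D, h) = 4 - (-11 - 1*(-12)) = 4 - (-11 + 12) = 4 - 1*1 = 4 - 1 = 3)
U = 0 (U = -3*0 = 0)
U*E(-2 - 1*(-3), -6) = 0*3 = 0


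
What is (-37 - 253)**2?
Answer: 84100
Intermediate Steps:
(-37 - 253)**2 = (-290)**2 = 84100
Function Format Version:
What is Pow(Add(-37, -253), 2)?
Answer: 84100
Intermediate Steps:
Pow(Add(-37, -253), 2) = Pow(-290, 2) = 84100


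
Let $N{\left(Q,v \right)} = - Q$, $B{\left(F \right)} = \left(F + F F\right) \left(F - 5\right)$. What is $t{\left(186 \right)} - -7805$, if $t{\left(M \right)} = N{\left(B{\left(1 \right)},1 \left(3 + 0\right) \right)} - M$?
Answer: $7627$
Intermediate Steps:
$B{\left(F \right)} = \left(-5 + F\right) \left(F + F^{2}\right)$ ($B{\left(F \right)} = \left(F + F^{2}\right) \left(-5 + F\right) = \left(-5 + F\right) \left(F + F^{2}\right)$)
$t{\left(M \right)} = 8 - M$ ($t{\left(M \right)} = - 1 \left(-5 + 1^{2} - 4\right) - M = - 1 \left(-5 + 1 - 4\right) - M = - 1 \left(-8\right) - M = \left(-1\right) \left(-8\right) - M = 8 - M$)
$t{\left(186 \right)} - -7805 = \left(8 - 186\right) - -7805 = \left(8 - 186\right) + 7805 = -178 + 7805 = 7627$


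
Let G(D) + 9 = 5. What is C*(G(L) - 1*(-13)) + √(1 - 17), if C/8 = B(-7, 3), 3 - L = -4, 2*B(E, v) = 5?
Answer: 180 + 4*I ≈ 180.0 + 4.0*I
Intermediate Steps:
B(E, v) = 5/2 (B(E, v) = (½)*5 = 5/2)
L = 7 (L = 3 - 1*(-4) = 3 + 4 = 7)
G(D) = -4 (G(D) = -9 + 5 = -4)
C = 20 (C = 8*(5/2) = 20)
C*(G(L) - 1*(-13)) + √(1 - 17) = 20*(-4 - 1*(-13)) + √(1 - 17) = 20*(-4 + 13) + √(-16) = 20*9 + 4*I = 180 + 4*I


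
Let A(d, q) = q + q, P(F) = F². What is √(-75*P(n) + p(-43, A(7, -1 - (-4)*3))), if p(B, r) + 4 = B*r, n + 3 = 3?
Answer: 5*I*√38 ≈ 30.822*I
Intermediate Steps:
n = 0 (n = -3 + 3 = 0)
A(d, q) = 2*q
p(B, r) = -4 + B*r
√(-75*P(n) + p(-43, A(7, -1 - (-4)*3))) = √(-75*0² + (-4 - 86*(-1 - (-4)*3))) = √(-75*0 + (-4 - 86*(-1 - 1*(-12)))) = √(0 + (-4 - 86*(-1 + 12))) = √(0 + (-4 - 86*11)) = √(0 + (-4 - 43*22)) = √(0 + (-4 - 946)) = √(0 - 950) = √(-950) = 5*I*√38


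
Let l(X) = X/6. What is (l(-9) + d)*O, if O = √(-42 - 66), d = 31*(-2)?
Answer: -381*I*√3 ≈ -659.91*I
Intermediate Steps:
d = -62
O = 6*I*√3 (O = √(-108) = 6*I*√3 ≈ 10.392*I)
l(X) = X/6 (l(X) = X*(⅙) = X/6)
(l(-9) + d)*O = ((⅙)*(-9) - 62)*(6*I*√3) = (-3/2 - 62)*(6*I*√3) = -381*I*√3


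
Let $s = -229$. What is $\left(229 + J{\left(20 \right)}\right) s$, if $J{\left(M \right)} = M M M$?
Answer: $-1884441$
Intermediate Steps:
$J{\left(M \right)} = M^{3}$ ($J{\left(M \right)} = M^{2} M = M^{3}$)
$\left(229 + J{\left(20 \right)}\right) s = \left(229 + 20^{3}\right) \left(-229\right) = \left(229 + 8000\right) \left(-229\right) = 8229 \left(-229\right) = -1884441$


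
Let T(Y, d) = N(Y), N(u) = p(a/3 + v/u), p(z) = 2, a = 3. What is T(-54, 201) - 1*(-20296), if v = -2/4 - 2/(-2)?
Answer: 20298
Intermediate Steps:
v = 1/2 (v = -2*1/4 - 2*(-1/2) = -1/2 + 1 = 1/2 ≈ 0.50000)
N(u) = 2
T(Y, d) = 2
T(-54, 201) - 1*(-20296) = 2 - 1*(-20296) = 2 + 20296 = 20298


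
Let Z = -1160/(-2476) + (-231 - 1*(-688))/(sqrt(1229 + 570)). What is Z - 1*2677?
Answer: -1656773/619 + 457*sqrt(1799)/1799 ≈ -2665.8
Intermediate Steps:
Z = 290/619 + 457*sqrt(1799)/1799 (Z = -1160*(-1/2476) + (-231 + 688)/(sqrt(1799)) = 290/619 + 457*(sqrt(1799)/1799) = 290/619 + 457*sqrt(1799)/1799 ≈ 11.243)
Z - 1*2677 = (290/619 + 457*sqrt(1799)/1799) - 1*2677 = (290/619 + 457*sqrt(1799)/1799) - 2677 = -1656773/619 + 457*sqrt(1799)/1799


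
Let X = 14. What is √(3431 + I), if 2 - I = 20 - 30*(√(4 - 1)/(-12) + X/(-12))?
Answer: √(13512 - 10*√3)/2 ≈ 58.083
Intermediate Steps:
I = -53 - 5*√3/2 (I = 2 - (20 - 30*(√(4 - 1)/(-12) + 14/(-12))) = 2 - (20 - 30*(√3*(-1/12) + 14*(-1/12))) = 2 - (20 - 30*(-√3/12 - 7/6)) = 2 - (20 - 30*(-7/6 - √3/12)) = 2 - (20 + (35 + 5*√3/2)) = 2 - (55 + 5*√3/2) = 2 + (-55 - 5*√3/2) = -53 - 5*√3/2 ≈ -57.330)
√(3431 + I) = √(3431 + (-53 - 5*√3/2)) = √(3378 - 5*√3/2)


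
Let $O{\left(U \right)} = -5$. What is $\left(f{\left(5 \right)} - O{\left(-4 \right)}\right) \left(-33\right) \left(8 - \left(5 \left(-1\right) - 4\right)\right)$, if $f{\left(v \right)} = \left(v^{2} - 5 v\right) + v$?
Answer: $-5610$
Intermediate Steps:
$f{\left(v \right)} = v^{2} - 4 v$
$\left(f{\left(5 \right)} - O{\left(-4 \right)}\right) \left(-33\right) \left(8 - \left(5 \left(-1\right) - 4\right)\right) = \left(5 \left(-4 + 5\right) - -5\right) \left(-33\right) \left(8 - \left(5 \left(-1\right) - 4\right)\right) = \left(5 \cdot 1 + 5\right) \left(-33\right) \left(8 - \left(-5 - 4\right)\right) = \left(5 + 5\right) \left(-33\right) \left(8 - -9\right) = 10 \left(-33\right) \left(8 + 9\right) = \left(-330\right) 17 = -5610$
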